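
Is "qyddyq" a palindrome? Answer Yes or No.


Input string: 'qyddyq'
Reversed: 'qyddyq'
Compare pairs: s[0]='q' vs s[5]='q' (match), s[1]='y' vs s[4]='y' (match), s[2]='d' vs s[3]='d' (match)
Palindrome: Yes


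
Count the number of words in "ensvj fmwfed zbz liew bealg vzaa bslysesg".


Input string: 'ensvj fmwfed zbz liew bealg vzaa bslysesg'
Operation: split by spaces
Words found: 'ensvj', 'fmwfed', 'zbz', 'liew', 'bealg', 'vzaa', 'bslysesg'
Word count: 7


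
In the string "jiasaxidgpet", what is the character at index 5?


Input string: 'jiasaxidgpet'
Operation: get character at index 5
Index mapping: s[0]='j', s[1]='i', s[2]='a', s[3]='s', s[4]='a', s[5]='x'
Result: 'x'


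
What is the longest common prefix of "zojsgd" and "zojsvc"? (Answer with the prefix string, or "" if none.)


String 1: 'zojsgd'
String 2: 'zojsvc'
Compare position by position:
pos 0: 'z' vs 'z' match
pos 1: 'o' vs 'o' match
pos 2: 'j' vs 'j' match
pos 3: 's' vs 's' match
pos 4: 'g' vs 'v' differ -> stop
Longest common prefix: "zojs" (length 4)


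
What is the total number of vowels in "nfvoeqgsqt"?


Input string: 'nfvoeqgsqt'
Operation: count vowels (a, e, i, o, u)
Scan: s[0]='n', s[1]='f', s[2]='v', s[3]='o' (vowel), s[4]='e' (vowel), s[5]='q', s[6]='g', s[7]='s', s[8]='q', s[9]='t'
Vowels found: 2
Result: 2


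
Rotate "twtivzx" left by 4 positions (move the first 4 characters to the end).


Input: 'twtivzx', shift = 4
Operation: split at index 4 and swap parts
Front part s[0:4] = 'twti'
Back part s[4:] = 'vzx'
Rotated = back + front = 'vzx' + 'twti'
Result: vzxtwti


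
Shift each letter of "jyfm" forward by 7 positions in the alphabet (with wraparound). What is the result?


Input: 'jyfm', shift = 7
Operation: for each letter, (position + 7) mod 26
Mapping: 'j'(9+7=16)->'q', 'y'(24+7=31, 31 mod 26=5)->'f', 'f'(5+7=12)->'m', 'm'(12+7=19)->'t'
Result: qfmt


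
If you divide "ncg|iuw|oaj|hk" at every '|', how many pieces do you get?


Input string: 'ncg|iuw|oaj|hk'
Delimiter: '|'
Split result: 'ncg', 'iuw', 'oaj', 'hk'
Number of parts: 4


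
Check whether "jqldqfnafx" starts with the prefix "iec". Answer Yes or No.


Input string: 'jqldqfnafx'
Prefix to check: 'iec'
First 3 characters of input: 'jql'
Match: False
Result: No


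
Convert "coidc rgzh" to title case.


Input string: 'coidc rgzh'
Operation: capitalize first letter of each word
Word transformations: 'coidc'->'Coidc', 'rgzh'->'Rgzh'
Result: Coidc Rgzh


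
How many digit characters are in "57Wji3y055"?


Input string: '57Wji3y055'
Operation: count digit characters (0-9)
Scan: '5'(digit), '7'(digit), 'W', 'j', 'i', '3'(digit), 'y', '0'(digit), '5'(digit), '5'(digit)
Digits found: 6
Result: 6


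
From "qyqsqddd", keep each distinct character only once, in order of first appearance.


Input: 'qyqsqddd'
Operation: keep first occurrence of each character
Scan: s[0]='q' new -> keep; s[1]='y' new -> keep; s[2]='q' seen -> skip; s[3]='s' new -> keep; s[4]='q' seen -> skip; s[5]='d' new -> keep; s[6]='d' seen -> skip; s[7]='d' seen -> skip
Result: qysd


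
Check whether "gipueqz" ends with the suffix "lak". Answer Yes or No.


Input string: 'gipueqz'
Suffix to check: 'lak'
Last 3 characters of input: 'eqz'
Match: False
Result: No


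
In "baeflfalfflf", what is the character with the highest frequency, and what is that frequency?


Input: 'baeflfalfflf'
Operation: tally each character
Counts: 'a':2, 'b':1, 'e':1, 'f':5, 'l':3
Maximum: 'f' appears 5 times


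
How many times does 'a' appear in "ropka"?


Input string: 'ropka'
Target character: 'a'
Scan each position: s[4]='a'
Matches found at indices: 4
Total: 1


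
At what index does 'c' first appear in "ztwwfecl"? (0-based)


Input string: 'ztwwfecl'
Target: 'c'
Scanning left to right: s[0]='z', s[1]='t', s[2]='w', s[3]='w', s[4]='f', s[5]='e', s[6]='c'
First match at index: 6


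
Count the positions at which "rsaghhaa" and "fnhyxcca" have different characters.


String 1: 'rsaghhaa'
String 2: 'fnhyxcca'
Compare each position: pos 0: 'r'!='f', pos 1: 's'!='n', pos 2: 'a'!='h', pos 3: 'g'!='y', pos 4: 'h'!='x', pos 5: 'h'!='c', pos 6: 'a'!='c', pos 7: 'a'=='a'
Differing positions: 7
Hamming distance: 7


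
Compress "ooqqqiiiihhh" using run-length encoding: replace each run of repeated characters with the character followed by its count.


Input: 'ooqqqiiiihhh'
Operation: identify consecutive runs
Runs: 'oo' -> o2, 'qqq' -> q3, 'iiii' -> i4, 'hhh' -> h3
Encoded: o2q3i4h3


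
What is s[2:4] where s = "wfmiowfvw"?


Input string: 'wfmiowfvw'
Operation: slice [2:4]
Extract characters: s[2]='m', s[3]='i'
Result: mi


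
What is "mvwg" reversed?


Input string: 'mvwg'
Operation: reverse character order
Original order: 'm' -> 'v' -> 'w' -> 'g'
Reversed order: 'g' -> 'w' -> 'v' -> 'm'
Result: gwvm


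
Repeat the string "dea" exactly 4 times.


Input string: 'dea'
Operation: repeat 4 times
Concatenation: 'dea' + 'dea' + 'dea' + 'dea'
Result: deadeadeadea


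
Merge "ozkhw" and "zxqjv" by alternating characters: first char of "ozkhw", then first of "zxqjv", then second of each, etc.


String 1: 'ozkhw'
String 2: 'zxqjv'
Operation: alternate characters
Pairs: 'o'+'z', 'z'+'x', 'k'+'q', 'h'+'j', 'w'+'v'
Result: ozzxkqhjwv


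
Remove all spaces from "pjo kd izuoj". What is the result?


Input string: 'pjo kd izuoj'
Operation: remove all spaces
Words: 'pjo', 'kd', 'izuoj'
Join without spaces: pjokdizuoj


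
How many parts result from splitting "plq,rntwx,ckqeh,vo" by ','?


Input string: 'plq,rntwx,ckqeh,vo'
Delimiter: ','
Split result: 'plq', 'rntwx', 'ckqeh', 'vo'
Number of parts: 4


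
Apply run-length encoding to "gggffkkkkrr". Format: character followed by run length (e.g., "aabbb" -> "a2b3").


Input: 'gggffkkkkrr'
Operation: identify consecutive runs
Runs: 'ggg' -> g3, 'ff' -> f2, 'kkkk' -> k4, 'rr' -> r2
Encoded: g3f2k4r2


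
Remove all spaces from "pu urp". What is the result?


Input string: 'pu urp'
Operation: remove all spaces
Words: 'pu', 'urp'
Join without spaces: puurp


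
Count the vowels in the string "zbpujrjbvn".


Input string: 'zbpujrjbvn'
Operation: count vowels (a, e, i, o, u)
Scan: s[0]='z', s[1]='b', s[2]='p', s[3]='u' (vowel), s[4]='j', s[5]='r', s[6]='j', s[7]='b', s[8]='v', s[9]='n'
Vowels found: 1
Result: 1


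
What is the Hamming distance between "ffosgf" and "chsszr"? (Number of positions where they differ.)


String 1: 'ffosgf'
String 2: 'chsszr'
Compare each position: pos 0: 'f'!='c', pos 1: 'f'!='h', pos 2: 'o'!='s', pos 3: 's'=='s', pos 4: 'g'!='z', pos 5: 'f'!='r'
Differing positions: 5
Hamming distance: 5


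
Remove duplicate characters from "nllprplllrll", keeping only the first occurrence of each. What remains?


Input: 'nllprplllrll'
Operation: keep first occurrence of each character
Scan: s[0]='n' new -> keep; s[1]='l' new -> keep; s[2]='l' seen -> skip; s[3]='p' new -> keep; s[4]='r' new -> keep; s[5]='p' seen -> skip; s[6]='l' seen -> skip; s[7]='l' seen -> skip; s[8]='l' seen -> skip; s[9]='r' seen -> skip; s[10]='l' seen -> skip; s[11]='l' seen -> skip
Result: nlpr


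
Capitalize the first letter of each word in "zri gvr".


Input string: 'zri gvr'
Operation: capitalize first letter of each word
Word transformations: 'zri'->'Zri', 'gvr'->'Gvr'
Result: Zri Gvr


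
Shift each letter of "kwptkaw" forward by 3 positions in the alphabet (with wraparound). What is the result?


Input: 'kwptkaw', shift = 3
Operation: for each letter, (position + 3) mod 26
Mapping: 'k'(10+3=13)->'n', 'w'(22+3=25)->'z', 'p'(15+3=18)->'s', 't'(19+3=22)->'w', 'k'(10+3=13)->'n', 'a'(0+3=3)->'d', 'w'(22+3=25)->'z'
Result: nzswndz


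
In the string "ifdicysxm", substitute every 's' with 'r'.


Input string: 'ifdicysxm'
Operation: replace 's' with 'r'
Positions of 's': 6
After replacement: ifdicyrxm


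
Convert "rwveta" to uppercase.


Input string: 'rwveta'
Operation: convert each letter to uppercase
Mapping: 'r'->'R', 'w'->'W', 'v'->'V', 'e'->'E', 't'->'T', 'a'->'A'
Result: RWVETA


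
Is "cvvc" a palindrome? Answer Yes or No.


Input string: 'cvvc'
Reversed: 'cvvc'
Compare pairs: s[0]='c' vs s[3]='c' (match), s[1]='v' vs s[2]='v' (match)
Palindrome: Yes


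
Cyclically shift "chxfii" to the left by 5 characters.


Input: 'chxfii', shift = 5
Operation: split at index 5 and swap parts
Front part s[0:5] = 'chxfi'
Back part s[5:] = 'i'
Rotated = back + front = 'i' + 'chxfi'
Result: ichxfi


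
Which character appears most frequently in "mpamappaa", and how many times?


Input: 'mpamappaa'
Operation: tally each character
Counts: 'a':4, 'm':2, 'p':3
Maximum: 'a' appears 4 times


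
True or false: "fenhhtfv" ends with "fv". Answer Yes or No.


Input string: 'fenhhtfv'
Suffix to check: 'fv'
Last 2 characters of input: 'fv'
Match: True
Result: Yes


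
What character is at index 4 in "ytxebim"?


Input string: 'ytxebim'
Operation: get character at index 4
Index mapping: s[0]='y', s[1]='t', s[2]='x', s[3]='e', s[4]='b'
Result: 'b'


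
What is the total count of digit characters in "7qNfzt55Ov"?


Input string: '7qNfzt55Ov'
Operation: count digit characters (0-9)
Scan: '7'(digit), 'q', 'N', 'f', 'z', 't', '5'(digit), '5'(digit), 'O', 'v'
Digits found: 3
Result: 3


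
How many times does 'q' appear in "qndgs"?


Input string: 'qndgs'
Target character: 'q'
Scan each position: s[0]='q'
Matches found at indices: 0
Total: 1


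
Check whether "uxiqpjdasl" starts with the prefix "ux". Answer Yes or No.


Input string: 'uxiqpjdasl'
Prefix to check: 'ux'
First 2 characters of input: 'ux'
Match: True
Result: Yes


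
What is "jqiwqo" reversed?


Input string: 'jqiwqo'
Operation: reverse character order
Original order: 'j' -> 'q' -> 'i' -> 'w' -> 'q' -> 'o'
Reversed order: 'o' -> 'q' -> 'w' -> 'i' -> 'q' -> 'j'
Result: oqwiqj


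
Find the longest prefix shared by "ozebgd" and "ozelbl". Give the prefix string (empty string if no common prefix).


String 1: 'ozebgd'
String 2: 'ozelbl'
Compare position by position:
pos 0: 'o' vs 'o' match
pos 1: 'z' vs 'z' match
pos 2: 'e' vs 'e' match
pos 3: 'b' vs 'l' differ -> stop
Longest common prefix: "oze" (length 3)


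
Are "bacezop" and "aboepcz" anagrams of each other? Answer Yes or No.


String 1: 'bacezop' -> sorted: 'abceopz'
String 2: 'aboepcz' -> sorted: 'abceopz'
Compare sorted forms: 'abceopz' == 'abceopz'
Anagram: Yes


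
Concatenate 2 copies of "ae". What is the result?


Input string: 'ae'
Operation: repeat 2 times
Concatenation: 'ae' + 'ae'
Result: aeae


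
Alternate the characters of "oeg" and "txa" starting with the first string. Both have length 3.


String 1: 'oeg'
String 2: 'txa'
Operation: alternate characters
Pairs: 'o'+'t', 'e'+'x', 'g'+'a'
Result: otexga


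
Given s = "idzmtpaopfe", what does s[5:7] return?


Input string: 'idzmtpaopfe'
Operation: slice [5:7]
Extract characters: s[5]='p', s[6]='a'
Result: pa


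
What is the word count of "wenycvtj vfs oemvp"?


Input string: 'wenycvtj vfs oemvp'
Operation: split by spaces
Words found: 'wenycvtj', 'vfs', 'oemvp'
Word count: 3


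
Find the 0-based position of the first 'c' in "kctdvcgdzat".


Input string: 'kctdvcgdzat'
Target: 'c'
Scanning left to right: s[0]='k', s[1]='c'
First match at index: 1


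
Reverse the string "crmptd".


Input string: 'crmptd'
Operation: reverse character order
Original order: 'c' -> 'r' -> 'm' -> 'p' -> 't' -> 'd'
Reversed order: 'd' -> 't' -> 'p' -> 'm' -> 'r' -> 'c'
Result: dtpmrc


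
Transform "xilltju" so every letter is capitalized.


Input string: 'xilltju'
Operation: convert each letter to uppercase
Mapping: 'x'->'X', 'i'->'I', 'l'->'L', 'l'->'L', 't'->'T', 'j'->'J', 'u'->'U'
Result: XILLTJU


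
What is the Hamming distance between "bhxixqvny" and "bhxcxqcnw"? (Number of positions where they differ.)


String 1: 'bhxixqvny'
String 2: 'bhxcxqcnw'
Compare each position: pos 0: 'b'=='b', pos 1: 'h'=='h', pos 2: 'x'=='x', pos 3: 'i'!='c', pos 4: 'x'=='x', pos 5: 'q'=='q', pos 6: 'v'!='c', pos 7: 'n'=='n', pos 8: 'y'!='w'
Differing positions: 3
Hamming distance: 3


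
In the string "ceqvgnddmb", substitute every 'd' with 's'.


Input string: 'ceqvgnddmb'
Operation: replace 'd' with 's'
Positions of 'd': 6, 7
After replacement: ceqvgnssmb


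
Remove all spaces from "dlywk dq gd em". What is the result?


Input string: 'dlywk dq gd em'
Operation: remove all spaces
Words: 'dlywk', 'dq', 'gd', 'em'
Join without spaces: dlywkdqgdem


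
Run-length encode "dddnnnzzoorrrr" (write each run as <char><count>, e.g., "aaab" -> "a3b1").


Input: 'dddnnnzzoorrrr'
Operation: identify consecutive runs
Runs: 'ddd' -> d3, 'nnn' -> n3, 'zz' -> z2, 'oo' -> o2, 'rrrr' -> r4
Encoded: d3n3z2o2r4


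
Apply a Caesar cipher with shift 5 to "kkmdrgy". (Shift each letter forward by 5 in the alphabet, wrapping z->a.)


Input: 'kkmdrgy', shift = 5
Operation: for each letter, (position + 5) mod 26
Mapping: 'k'(10+5=15)->'p', 'k'(10+5=15)->'p', 'm'(12+5=17)->'r', 'd'(3+5=8)->'i', 'r'(17+5=22)->'w', 'g'(6+5=11)->'l', 'y'(24+5=29, 29 mod 26=3)->'d'
Result: ppriwld


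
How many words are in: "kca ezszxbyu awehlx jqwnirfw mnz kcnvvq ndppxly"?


Input string: 'kca ezszxbyu awehlx jqwnirfw mnz kcnvvq ndppxly'
Operation: split by spaces
Words found: 'kca', 'ezszxbyu', 'awehlx', 'jqwnirfw', 'mnz', 'kcnvvq', 'ndppxly'
Word count: 7


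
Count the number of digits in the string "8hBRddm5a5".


Input string: '8hBRddm5a5'
Operation: count digit characters (0-9)
Scan: '8'(digit), 'h', 'B', 'R', 'd', 'd', 'm', '5'(digit), 'a', '5'(digit)
Digits found: 3
Result: 3


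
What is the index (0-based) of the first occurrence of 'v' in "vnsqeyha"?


Input string: 'vnsqeyha'
Target: 'v'
Scanning left to right: s[0]='v'
First match at index: 0


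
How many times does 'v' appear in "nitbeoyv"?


Input string: 'nitbeoyv'
Target character: 'v'
Scan each position: s[7]='v'
Matches found at indices: 7
Total: 1


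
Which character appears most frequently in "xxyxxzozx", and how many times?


Input: 'xxyxxzozx'
Operation: tally each character
Counts: 'o':1, 'x':5, 'y':1, 'z':2
Maximum: 'x' appears 5 times


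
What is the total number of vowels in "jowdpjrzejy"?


Input string: 'jowdpjrzejy'
Operation: count vowels (a, e, i, o, u)
Scan: s[0]='j', s[1]='o' (vowel), s[2]='w', s[3]='d', s[4]='p', s[5]='j', s[6]='r', s[7]='z', s[8]='e' (vowel), s[9]='j', s[10]='y'
Vowels found: 2
Result: 2


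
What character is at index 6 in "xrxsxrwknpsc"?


Input string: 'xrxsxrwknpsc'
Operation: get character at index 6
Index mapping: s[0]='x', s[1]='r', s[2]='x', s[3]='s', s[4]='x', s[5]='r', s[6]='w'
Result: 'w'


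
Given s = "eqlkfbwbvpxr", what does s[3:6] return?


Input string: 'eqlkfbwbvpxr'
Operation: slice [3:6]
Extract characters: s[3]='k', s[4]='f', s[5]='b'
Result: kfb


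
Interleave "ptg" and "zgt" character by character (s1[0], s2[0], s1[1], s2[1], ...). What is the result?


String 1: 'ptg'
String 2: 'zgt'
Operation: alternate characters
Pairs: 'p'+'z', 't'+'g', 'g'+'t'
Result: pztggt


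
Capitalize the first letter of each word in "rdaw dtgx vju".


Input string: 'rdaw dtgx vju'
Operation: capitalize first letter of each word
Word transformations: 'rdaw'->'Rdaw', 'dtgx'->'Dtgx', 'vju'->'Vju'
Result: Rdaw Dtgx Vju


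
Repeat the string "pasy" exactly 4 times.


Input string: 'pasy'
Operation: repeat 4 times
Concatenation: 'pasy' + 'pasy' + 'pasy' + 'pasy'
Result: pasypasypasypasy


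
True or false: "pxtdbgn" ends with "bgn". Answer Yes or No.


Input string: 'pxtdbgn'
Suffix to check: 'bgn'
Last 3 characters of input: 'bgn'
Match: True
Result: Yes


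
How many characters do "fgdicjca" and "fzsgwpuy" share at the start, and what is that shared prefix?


String 1: 'fgdicjca'
String 2: 'fzsgwpuy'
Compare position by position:
pos 0: 'f' vs 'f' match
pos 1: 'g' vs 'z' differ -> stop
Longest common prefix: "f" (length 1)


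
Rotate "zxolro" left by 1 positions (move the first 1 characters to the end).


Input: 'zxolro', shift = 1
Operation: split at index 1 and swap parts
Front part s[0:1] = 'z'
Back part s[1:] = 'xolro'
Rotated = back + front = 'xolro' + 'z'
Result: xolroz


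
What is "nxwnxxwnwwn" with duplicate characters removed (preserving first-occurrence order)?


Input: 'nxwnxxwnwwn'
Operation: keep first occurrence of each character
Scan: s[0]='n' new -> keep; s[1]='x' new -> keep; s[2]='w' new -> keep; s[3]='n' seen -> skip; s[4]='x' seen -> skip; s[5]='x' seen -> skip; s[6]='w' seen -> skip; s[7]='n' seen -> skip; s[8]='w' seen -> skip; s[9]='w' seen -> skip; s[10]='n' seen -> skip
Result: nxw


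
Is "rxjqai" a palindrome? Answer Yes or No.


Input string: 'rxjqai'
Reversed: 'iaqjxr'
Compare pairs: s[0]='r' vs s[5]='i' (mismatch), s[1]='x' vs s[4]='a' (mismatch), s[2]='j' vs s[3]='q' (mismatch)
Palindrome: No


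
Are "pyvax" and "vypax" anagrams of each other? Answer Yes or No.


String 1: 'pyvax' -> sorted: 'apvxy'
String 2: 'vypax' -> sorted: 'apvxy'
Compare sorted forms: 'apvxy' == 'apvxy'
Anagram: Yes


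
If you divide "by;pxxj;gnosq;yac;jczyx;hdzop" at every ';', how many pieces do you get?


Input string: 'by;pxxj;gnosq;yac;jczyx;hdzop'
Delimiter: ';'
Split result: 'by', 'pxxj', 'gnosq', 'yac', 'jczyx', 'hdzop'
Number of parts: 6


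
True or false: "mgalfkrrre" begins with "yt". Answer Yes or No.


Input string: 'mgalfkrrre'
Prefix to check: 'yt'
First 2 characters of input: 'mg'
Match: False
Result: No


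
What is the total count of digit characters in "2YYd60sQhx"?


Input string: '2YYd60sQhx'
Operation: count digit characters (0-9)
Scan: '2'(digit), 'Y', 'Y', 'd', '6'(digit), '0'(digit), 's', 'Q', 'h', 'x'
Digits found: 3
Result: 3


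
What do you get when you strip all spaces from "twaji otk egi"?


Input string: 'twaji otk egi'
Operation: remove all spaces
Words: 'twaji', 'otk', 'egi'
Join without spaces: twajiotkegi


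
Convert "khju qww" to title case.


Input string: 'khju qww'
Operation: capitalize first letter of each word
Word transformations: 'khju'->'Khju', 'qww'->'Qww'
Result: Khju Qww


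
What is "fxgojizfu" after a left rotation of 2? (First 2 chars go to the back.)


Input: 'fxgojizfu', shift = 2
Operation: split at index 2 and swap parts
Front part s[0:2] = 'fx'
Back part s[2:] = 'gojizfu'
Rotated = back + front = 'gojizfu' + 'fx'
Result: gojizfufx


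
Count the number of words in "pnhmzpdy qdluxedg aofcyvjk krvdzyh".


Input string: 'pnhmzpdy qdluxedg aofcyvjk krvdzyh'
Operation: split by spaces
Words found: 'pnhmzpdy', 'qdluxedg', 'aofcyvjk', 'krvdzyh'
Word count: 4


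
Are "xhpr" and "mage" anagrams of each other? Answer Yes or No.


String 1: 'xhpr' -> sorted: 'hprx'
String 2: 'mage' -> sorted: 'aegm'
Compare sorted forms: 'hprx' != 'aegm'
Anagram: No


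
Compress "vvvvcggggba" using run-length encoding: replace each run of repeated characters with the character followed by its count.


Input: 'vvvvcggggba'
Operation: identify consecutive runs
Runs: 'vvvv' -> v4, 'c' -> c1, 'gggg' -> g4, 'b' -> b1, 'a' -> a1
Encoded: v4c1g4b1a1


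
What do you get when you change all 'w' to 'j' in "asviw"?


Input string: 'asviw'
Operation: replace 'w' with 'j'
Positions of 'w': 4
After replacement: asvij


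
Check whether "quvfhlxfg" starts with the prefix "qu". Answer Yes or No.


Input string: 'quvfhlxfg'
Prefix to check: 'qu'
First 2 characters of input: 'qu'
Match: True
Result: Yes


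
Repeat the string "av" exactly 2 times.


Input string: 'av'
Operation: repeat 2 times
Concatenation: 'av' + 'av'
Result: avav


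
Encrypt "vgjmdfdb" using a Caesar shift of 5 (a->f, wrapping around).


Input: 'vgjmdfdb', shift = 5
Operation: for each letter, (position + 5) mod 26
Mapping: 'v'(21+5=26, 26 mod 26=0)->'a', 'g'(6+5=11)->'l', 'j'(9+5=14)->'o', 'm'(12+5=17)->'r', 'd'(3+5=8)->'i', 'f'(5+5=10)->'k', 'd'(3+5=8)->'i', 'b'(1+5=6)->'g'
Result: alorikig


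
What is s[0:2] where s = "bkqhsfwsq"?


Input string: 'bkqhsfwsq'
Operation: slice [0:2]
Extract characters: s[0]='b', s[1]='k'
Result: bk


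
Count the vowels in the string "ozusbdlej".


Input string: 'ozusbdlej'
Operation: count vowels (a, e, i, o, u)
Scan: s[0]='o' (vowel), s[1]='z', s[2]='u' (vowel), s[3]='s', s[4]='b', s[5]='d', s[6]='l', s[7]='e' (vowel), s[8]='j'
Vowels found: 3
Result: 3


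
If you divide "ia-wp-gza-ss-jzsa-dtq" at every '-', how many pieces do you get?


Input string: 'ia-wp-gza-ss-jzsa-dtq'
Delimiter: '-'
Split result: 'ia', 'wp', 'gza', 'ss', 'jzsa', 'dtq'
Number of parts: 6


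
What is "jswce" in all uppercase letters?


Input string: 'jswce'
Operation: convert each letter to uppercase
Mapping: 'j'->'J', 's'->'S', 'w'->'W', 'c'->'C', 'e'->'E'
Result: JSWCE


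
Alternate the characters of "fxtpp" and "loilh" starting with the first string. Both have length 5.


String 1: 'fxtpp'
String 2: 'loilh'
Operation: alternate characters
Pairs: 'f'+'l', 'x'+'o', 't'+'i', 'p'+'l', 'p'+'h'
Result: flxotiplph


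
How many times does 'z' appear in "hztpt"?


Input string: 'hztpt'
Target character: 'z'
Scan each position: s[1]='z'
Matches found at indices: 1
Total: 1


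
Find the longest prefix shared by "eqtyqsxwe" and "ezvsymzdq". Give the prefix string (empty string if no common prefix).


String 1: 'eqtyqsxwe'
String 2: 'ezvsymzdq'
Compare position by position:
pos 0: 'e' vs 'e' match
pos 1: 'q' vs 'z' differ -> stop
Longest common prefix: "e" (length 1)


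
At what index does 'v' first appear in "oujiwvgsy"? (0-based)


Input string: 'oujiwvgsy'
Target: 'v'
Scanning left to right: s[0]='o', s[1]='u', s[2]='j', s[3]='i', s[4]='w', s[5]='v'
First match at index: 5


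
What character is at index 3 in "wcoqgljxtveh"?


Input string: 'wcoqgljxtveh'
Operation: get character at index 3
Index mapping: s[0]='w', s[1]='c', s[2]='o', s[3]='q'
Result: 'q'


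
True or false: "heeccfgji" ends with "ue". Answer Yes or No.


Input string: 'heeccfgji'
Suffix to check: 'ue'
Last 2 characters of input: 'ji'
Match: False
Result: No


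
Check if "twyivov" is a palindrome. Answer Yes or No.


Input string: 'twyivov'
Reversed: 'voviywt'
Compare pairs: s[0]='t' vs s[6]='v' (mismatch), s[1]='w' vs s[5]='o' (mismatch), s[2]='y' vs s[4]='v' (mismatch)
Palindrome: No


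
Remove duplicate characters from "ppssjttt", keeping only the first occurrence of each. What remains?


Input: 'ppssjttt'
Operation: keep first occurrence of each character
Scan: s[0]='p' new -> keep; s[1]='p' seen -> skip; s[2]='s' new -> keep; s[3]='s' seen -> skip; s[4]='j' new -> keep; s[5]='t' new -> keep; s[6]='t' seen -> skip; s[7]='t' seen -> skip
Result: psjt


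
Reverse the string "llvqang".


Input string: 'llvqang'
Operation: reverse character order
Original order: 'l' -> 'l' -> 'v' -> 'q' -> 'a' -> 'n' -> 'g'
Reversed order: 'g' -> 'n' -> 'a' -> 'q' -> 'v' -> 'l' -> 'l'
Result: gnaqvll


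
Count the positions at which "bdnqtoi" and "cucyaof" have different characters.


String 1: 'bdnqtoi'
String 2: 'cucyaof'
Compare each position: pos 0: 'b'!='c', pos 1: 'd'!='u', pos 2: 'n'!='c', pos 3: 'q'!='y', pos 4: 't'!='a', pos 5: 'o'=='o', pos 6: 'i'!='f'
Differing positions: 6
Hamming distance: 6


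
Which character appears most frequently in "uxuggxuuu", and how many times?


Input: 'uxuggxuuu'
Operation: tally each character
Counts: 'g':2, 'u':5, 'x':2
Maximum: 'u' appears 5 times


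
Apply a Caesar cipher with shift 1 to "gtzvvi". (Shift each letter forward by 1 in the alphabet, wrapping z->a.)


Input: 'gtzvvi', shift = 1
Operation: for each letter, (position + 1) mod 26
Mapping: 'g'(6+1=7)->'h', 't'(19+1=20)->'u', 'z'(25+1=26, 26 mod 26=0)->'a', 'v'(21+1=22)->'w', 'v'(21+1=22)->'w', 'i'(8+1=9)->'j'
Result: huawwj


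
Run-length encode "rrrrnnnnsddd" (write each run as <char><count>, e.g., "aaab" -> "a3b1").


Input: 'rrrrnnnnsddd'
Operation: identify consecutive runs
Runs: 'rrrr' -> r4, 'nnnn' -> n4, 's' -> s1, 'ddd' -> d3
Encoded: r4n4s1d3


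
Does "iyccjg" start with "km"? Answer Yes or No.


Input string: 'iyccjg'
Prefix to check: 'km'
First 2 characters of input: 'iy'
Match: False
Result: No


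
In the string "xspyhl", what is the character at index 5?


Input string: 'xspyhl'
Operation: get character at index 5
Index mapping: s[0]='x', s[1]='s', s[2]='p', s[3]='y', s[4]='h', s[5]='l'
Result: 'l'


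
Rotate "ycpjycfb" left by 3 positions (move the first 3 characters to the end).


Input: 'ycpjycfb', shift = 3
Operation: split at index 3 and swap parts
Front part s[0:3] = 'ycp'
Back part s[3:] = 'jycfb'
Rotated = back + front = 'jycfb' + 'ycp'
Result: jycfbycp


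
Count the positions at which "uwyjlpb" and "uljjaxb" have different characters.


String 1: 'uwyjlpb'
String 2: 'uljjaxb'
Compare each position: pos 0: 'u'=='u', pos 1: 'w'!='l', pos 2: 'y'!='j', pos 3: 'j'=='j', pos 4: 'l'!='a', pos 5: 'p'!='x', pos 6: 'b'=='b'
Differing positions: 4
Hamming distance: 4


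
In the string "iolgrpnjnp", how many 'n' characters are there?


Input string: 'iolgrpnjnp'
Target character: 'n'
Scan each position: s[6]='n', s[8]='n'
Matches found at indices: 6, 8
Total: 2


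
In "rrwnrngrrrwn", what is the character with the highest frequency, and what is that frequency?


Input: 'rrwnrngrrrwn'
Operation: tally each character
Counts: 'g':1, 'n':3, 'r':6, 'w':2
Maximum: 'r' appears 6 times


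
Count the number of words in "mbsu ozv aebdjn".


Input string: 'mbsu ozv aebdjn'
Operation: split by spaces
Words found: 'mbsu', 'ozv', 'aebdjn'
Word count: 3


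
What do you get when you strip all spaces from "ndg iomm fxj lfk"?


Input string: 'ndg iomm fxj lfk'
Operation: remove all spaces
Words: 'ndg', 'iomm', 'fxj', 'lfk'
Join without spaces: ndgiommfxjlfk


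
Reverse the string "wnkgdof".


Input string: 'wnkgdof'
Operation: reverse character order
Original order: 'w' -> 'n' -> 'k' -> 'g' -> 'd' -> 'o' -> 'f'
Reversed order: 'f' -> 'o' -> 'd' -> 'g' -> 'k' -> 'n' -> 'w'
Result: fodgknw


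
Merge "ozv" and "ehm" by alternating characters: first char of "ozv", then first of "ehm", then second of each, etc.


String 1: 'ozv'
String 2: 'ehm'
Operation: alternate characters
Pairs: 'o'+'e', 'z'+'h', 'v'+'m'
Result: oezhvm


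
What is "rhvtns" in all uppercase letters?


Input string: 'rhvtns'
Operation: convert each letter to uppercase
Mapping: 'r'->'R', 'h'->'H', 'v'->'V', 't'->'T', 'n'->'N', 's'->'S'
Result: RHVTNS


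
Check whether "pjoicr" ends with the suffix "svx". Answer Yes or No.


Input string: 'pjoicr'
Suffix to check: 'svx'
Last 3 characters of input: 'icr'
Match: False
Result: No


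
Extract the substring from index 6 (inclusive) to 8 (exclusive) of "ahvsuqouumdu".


Input string: 'ahvsuqouumdu'
Operation: slice [6:8]
Extract characters: s[6]='o', s[7]='u'
Result: ou


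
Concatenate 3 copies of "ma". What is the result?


Input string: 'ma'
Operation: repeat 3 times
Concatenation: 'ma' + 'ma' + 'ma'
Result: mamama


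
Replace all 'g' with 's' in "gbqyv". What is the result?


Input string: 'gbqyv'
Operation: replace 'g' with 's'
Positions of 'g': 0
After replacement: sbqyv


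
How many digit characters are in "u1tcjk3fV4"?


Input string: 'u1tcjk3fV4'
Operation: count digit characters (0-9)
Scan: 'u', '1'(digit), 't', 'c', 'j', 'k', '3'(digit), 'f', 'V', '4'(digit)
Digits found: 3
Result: 3


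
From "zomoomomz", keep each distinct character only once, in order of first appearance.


Input: 'zomoomomz'
Operation: keep first occurrence of each character
Scan: s[0]='z' new -> keep; s[1]='o' new -> keep; s[2]='m' new -> keep; s[3]='o' seen -> skip; s[4]='o' seen -> skip; s[5]='m' seen -> skip; s[6]='o' seen -> skip; s[7]='m' seen -> skip; s[8]='z' seen -> skip
Result: zom


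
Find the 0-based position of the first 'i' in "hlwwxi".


Input string: 'hlwwxi'
Target: 'i'
Scanning left to right: s[0]='h', s[1]='l', s[2]='w', s[3]='w', s[4]='x', s[5]='i'
First match at index: 5


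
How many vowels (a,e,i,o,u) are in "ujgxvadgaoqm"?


Input string: 'ujgxvadgaoqm'
Operation: count vowels (a, e, i, o, u)
Scan: s[0]='u' (vowel), s[1]='j', s[2]='g', s[3]='x', s[4]='v', s[5]='a' (vowel), s[6]='d', s[7]='g', s[8]='a' (vowel), s[9]='o' (vowel), s[10]='q', s[11]='m'
Vowels found: 4
Result: 4


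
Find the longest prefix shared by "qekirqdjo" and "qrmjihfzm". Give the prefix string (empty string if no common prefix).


String 1: 'qekirqdjo'
String 2: 'qrmjihfzm'
Compare position by position:
pos 0: 'q' vs 'q' match
pos 1: 'e' vs 'r' differ -> stop
Longest common prefix: "q" (length 1)


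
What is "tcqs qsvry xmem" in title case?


Input string: 'tcqs qsvry xmem'
Operation: capitalize first letter of each word
Word transformations: 'tcqs'->'Tcqs', 'qsvry'->'Qsvry', 'xmem'->'Xmem'
Result: Tcqs Qsvry Xmem


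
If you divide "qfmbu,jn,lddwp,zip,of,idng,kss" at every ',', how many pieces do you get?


Input string: 'qfmbu,jn,lddwp,zip,of,idng,kss'
Delimiter: ','
Split result: 'qfmbu', 'jn', 'lddwp', 'zip', 'of', 'idng', 'kss'
Number of parts: 7


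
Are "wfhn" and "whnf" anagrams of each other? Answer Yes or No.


String 1: 'wfhn' -> sorted: 'fhnw'
String 2: 'whnf' -> sorted: 'fhnw'
Compare sorted forms: 'fhnw' == 'fhnw'
Anagram: Yes


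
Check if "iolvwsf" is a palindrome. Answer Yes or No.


Input string: 'iolvwsf'
Reversed: 'fswvloi'
Compare pairs: s[0]='i' vs s[6]='f' (mismatch), s[1]='o' vs s[5]='s' (mismatch), s[2]='l' vs s[4]='w' (mismatch)
Palindrome: No


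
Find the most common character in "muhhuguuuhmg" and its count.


Input: 'muhhuguuuhmg'
Operation: tally each character
Counts: 'g':2, 'h':3, 'm':2, 'u':5
Maximum: 'u' appears 5 times


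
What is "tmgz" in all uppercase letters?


Input string: 'tmgz'
Operation: convert each letter to uppercase
Mapping: 't'->'T', 'm'->'M', 'g'->'G', 'z'->'Z'
Result: TMGZ


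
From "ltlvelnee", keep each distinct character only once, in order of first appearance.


Input: 'ltlvelnee'
Operation: keep first occurrence of each character
Scan: s[0]='l' new -> keep; s[1]='t' new -> keep; s[2]='l' seen -> skip; s[3]='v' new -> keep; s[4]='e' new -> keep; s[5]='l' seen -> skip; s[6]='n' new -> keep; s[7]='e' seen -> skip; s[8]='e' seen -> skip
Result: ltven


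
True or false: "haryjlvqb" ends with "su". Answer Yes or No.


Input string: 'haryjlvqb'
Suffix to check: 'su'
Last 2 characters of input: 'qb'
Match: False
Result: No


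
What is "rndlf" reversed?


Input string: 'rndlf'
Operation: reverse character order
Original order: 'r' -> 'n' -> 'd' -> 'l' -> 'f'
Reversed order: 'f' -> 'l' -> 'd' -> 'n' -> 'r'
Result: fldnr


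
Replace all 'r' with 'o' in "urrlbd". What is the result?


Input string: 'urrlbd'
Operation: replace 'r' with 'o'
Positions of 'r': 1, 2
After replacement: uoolbd


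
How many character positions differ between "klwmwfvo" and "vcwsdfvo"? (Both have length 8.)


String 1: 'klwmwfvo'
String 2: 'vcwsdfvo'
Compare each position: pos 0: 'k'!='v', pos 1: 'l'!='c', pos 2: 'w'=='w', pos 3: 'm'!='s', pos 4: 'w'!='d', pos 5: 'f'=='f', pos 6: 'v'=='v', pos 7: 'o'=='o'
Differing positions: 4
Hamming distance: 4


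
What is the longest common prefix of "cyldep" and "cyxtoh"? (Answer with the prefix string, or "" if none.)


String 1: 'cyldep'
String 2: 'cyxtoh'
Compare position by position:
pos 0: 'c' vs 'c' match
pos 1: 'y' vs 'y' match
pos 2: 'l' vs 'x' differ -> stop
Longest common prefix: "cy" (length 2)


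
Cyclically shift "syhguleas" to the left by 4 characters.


Input: 'syhguleas', shift = 4
Operation: split at index 4 and swap parts
Front part s[0:4] = 'syhg'
Back part s[4:] = 'uleas'
Rotated = back + front = 'uleas' + 'syhg'
Result: uleassyhg


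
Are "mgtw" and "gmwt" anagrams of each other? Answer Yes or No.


String 1: 'mgtw' -> sorted: 'gmtw'
String 2: 'gmwt' -> sorted: 'gmtw'
Compare sorted forms: 'gmtw' == 'gmtw'
Anagram: Yes


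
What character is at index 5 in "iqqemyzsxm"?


Input string: 'iqqemyzsxm'
Operation: get character at index 5
Index mapping: s[0]='i', s[1]='q', s[2]='q', s[3]='e', s[4]='m', s[5]='y'
Result: 'y'


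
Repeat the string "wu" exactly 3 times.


Input string: 'wu'
Operation: repeat 3 times
Concatenation: 'wu' + 'wu' + 'wu'
Result: wuwuwu


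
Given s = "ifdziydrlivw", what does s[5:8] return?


Input string: 'ifdziydrlivw'
Operation: slice [5:8]
Extract characters: s[5]='y', s[6]='d', s[7]='r'
Result: ydr


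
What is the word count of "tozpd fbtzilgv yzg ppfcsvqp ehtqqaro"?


Input string: 'tozpd fbtzilgv yzg ppfcsvqp ehtqqaro'
Operation: split by spaces
Words found: 'tozpd', 'fbtzilgv', 'yzg', 'ppfcsvqp', 'ehtqqaro'
Word count: 5


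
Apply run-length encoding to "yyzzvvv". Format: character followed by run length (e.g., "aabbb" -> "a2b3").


Input: 'yyzzvvv'
Operation: identify consecutive runs
Runs: 'yy' -> y2, 'zz' -> z2, 'vvv' -> v3
Encoded: y2z2v3


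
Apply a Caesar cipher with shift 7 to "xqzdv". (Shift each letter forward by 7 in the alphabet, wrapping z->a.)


Input: 'xqzdv', shift = 7
Operation: for each letter, (position + 7) mod 26
Mapping: 'x'(23+7=30, 30 mod 26=4)->'e', 'q'(16+7=23)->'x', 'z'(25+7=32, 32 mod 26=6)->'g', 'd'(3+7=10)->'k', 'v'(21+7=28, 28 mod 26=2)->'c'
Result: exgkc


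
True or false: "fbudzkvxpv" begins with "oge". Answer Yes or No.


Input string: 'fbudzkvxpv'
Prefix to check: 'oge'
First 3 characters of input: 'fbu'
Match: False
Result: No


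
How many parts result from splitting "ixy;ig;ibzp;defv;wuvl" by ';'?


Input string: 'ixy;ig;ibzp;defv;wuvl'
Delimiter: ';'
Split result: 'ixy', 'ig', 'ibzp', 'defv', 'wuvl'
Number of parts: 5


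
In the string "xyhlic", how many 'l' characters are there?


Input string: 'xyhlic'
Target character: 'l'
Scan each position: s[3]='l'
Matches found at indices: 3
Total: 1


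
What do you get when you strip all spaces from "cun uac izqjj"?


Input string: 'cun uac izqjj'
Operation: remove all spaces
Words: 'cun', 'uac', 'izqjj'
Join without spaces: cunuacizqjj


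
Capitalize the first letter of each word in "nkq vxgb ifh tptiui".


Input string: 'nkq vxgb ifh tptiui'
Operation: capitalize first letter of each word
Word transformations: 'nkq'->'Nkq', 'vxgb'->'Vxgb', 'ifh'->'Ifh', 'tptiui'->'Tptiui'
Result: Nkq Vxgb Ifh Tptiui


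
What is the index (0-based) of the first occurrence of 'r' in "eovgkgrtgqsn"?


Input string: 'eovgkgrtgqsn'
Target: 'r'
Scanning left to right: s[0]='e', s[1]='o', s[2]='v', s[3]='g', s[4]='k', s[5]='g', s[6]='r'
First match at index: 6


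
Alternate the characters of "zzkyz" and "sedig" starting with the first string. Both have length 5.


String 1: 'zzkyz'
String 2: 'sedig'
Operation: alternate characters
Pairs: 'z'+'s', 'z'+'e', 'k'+'d', 'y'+'i', 'z'+'g'
Result: zszekdyizg


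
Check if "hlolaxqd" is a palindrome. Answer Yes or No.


Input string: 'hlolaxqd'
Reversed: 'dqxalolh'
Compare pairs: s[0]='h' vs s[7]='d' (mismatch), s[1]='l' vs s[6]='q' (mismatch), s[2]='o' vs s[5]='x' (mismatch), s[3]='l' vs s[4]='a' (mismatch)
Palindrome: No


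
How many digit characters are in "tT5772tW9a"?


Input string: 'tT5772tW9a'
Operation: count digit characters (0-9)
Scan: 't', 'T', '5'(digit), '7'(digit), '7'(digit), '2'(digit), 't', 'W', '9'(digit), 'a'
Digits found: 5
Result: 5


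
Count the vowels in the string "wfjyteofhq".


Input string: 'wfjyteofhq'
Operation: count vowels (a, e, i, o, u)
Scan: s[0]='w', s[1]='f', s[2]='j', s[3]='y', s[4]='t', s[5]='e' (vowel), s[6]='o' (vowel), s[7]='f', s[8]='h', s[9]='q'
Vowels found: 2
Result: 2


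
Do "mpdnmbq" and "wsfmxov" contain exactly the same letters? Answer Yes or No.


String 1: 'mpdnmbq' -> sorted: 'bdmmnpq'
String 2: 'wsfmxov' -> sorted: 'fmosvwx'
Compare sorted forms: 'bdmmnpq' != 'fmosvwx'
Anagram: No


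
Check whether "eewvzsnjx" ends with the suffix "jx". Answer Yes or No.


Input string: 'eewvzsnjx'
Suffix to check: 'jx'
Last 2 characters of input: 'jx'
Match: True
Result: Yes


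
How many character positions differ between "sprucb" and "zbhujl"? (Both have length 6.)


String 1: 'sprucb'
String 2: 'zbhujl'
Compare each position: pos 0: 's'!='z', pos 1: 'p'!='b', pos 2: 'r'!='h', pos 3: 'u'=='u', pos 4: 'c'!='j', pos 5: 'b'!='l'
Differing positions: 5
Hamming distance: 5


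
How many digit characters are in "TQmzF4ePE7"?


Input string: 'TQmzF4ePE7'
Operation: count digit characters (0-9)
Scan: 'T', 'Q', 'm', 'z', 'F', '4'(digit), 'e', 'P', 'E', '7'(digit)
Digits found: 2
Result: 2


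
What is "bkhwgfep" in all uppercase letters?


Input string: 'bkhwgfep'
Operation: convert each letter to uppercase
Mapping: 'b'->'B', 'k'->'K', 'h'->'H', 'w'->'W', 'g'->'G', 'f'->'F', 'e'->'E', 'p'->'P'
Result: BKHWGFEP


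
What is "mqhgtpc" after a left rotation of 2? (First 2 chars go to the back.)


Input: 'mqhgtpc', shift = 2
Operation: split at index 2 and swap parts
Front part s[0:2] = 'mq'
Back part s[2:] = 'hgtpc'
Rotated = back + front = 'hgtpc' + 'mq'
Result: hgtpcmq


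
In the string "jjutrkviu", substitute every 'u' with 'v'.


Input string: 'jjutrkviu'
Operation: replace 'u' with 'v'
Positions of 'u': 2, 8
After replacement: jjvtrkviv


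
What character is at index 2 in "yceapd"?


Input string: 'yceapd'
Operation: get character at index 2
Index mapping: s[0]='y', s[1]='c', s[2]='e'
Result: 'e'


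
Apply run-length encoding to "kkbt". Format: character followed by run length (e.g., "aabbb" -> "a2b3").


Input: 'kkbt'
Operation: identify consecutive runs
Runs: 'kk' -> k2, 'b' -> b1, 't' -> t1
Encoded: k2b1t1


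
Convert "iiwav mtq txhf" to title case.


Input string: 'iiwav mtq txhf'
Operation: capitalize first letter of each word
Word transformations: 'iiwav'->'Iiwav', 'mtq'->'Mtq', 'txhf'->'Txhf'
Result: Iiwav Mtq Txhf


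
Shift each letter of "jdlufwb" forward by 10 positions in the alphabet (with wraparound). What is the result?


Input: 'jdlufwb', shift = 10
Operation: for each letter, (position + 10) mod 26
Mapping: 'j'(9+10=19)->'t', 'd'(3+10=13)->'n', 'l'(11+10=21)->'v', 'u'(20+10=30, 30 mod 26=4)->'e', 'f'(5+10=15)->'p', 'w'(22+10=32, 32 mod 26=6)->'g', 'b'(1+10=11)->'l'
Result: tnvepgl


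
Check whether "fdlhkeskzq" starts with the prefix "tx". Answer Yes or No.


Input string: 'fdlhkeskzq'
Prefix to check: 'tx'
First 2 characters of input: 'fd'
Match: False
Result: No


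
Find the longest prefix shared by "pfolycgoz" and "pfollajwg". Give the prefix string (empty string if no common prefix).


String 1: 'pfolycgoz'
String 2: 'pfollajwg'
Compare position by position:
pos 0: 'p' vs 'p' match
pos 1: 'f' vs 'f' match
pos 2: 'o' vs 'o' match
pos 3: 'l' vs 'l' match
pos 4: 'y' vs 'l' differ -> stop
Longest common prefix: "pfol" (length 4)


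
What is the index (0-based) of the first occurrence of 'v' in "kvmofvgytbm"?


Input string: 'kvmofvgytbm'
Target: 'v'
Scanning left to right: s[0]='k', s[1]='v'
First match at index: 1


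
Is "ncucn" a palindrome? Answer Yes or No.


Input string: 'ncucn'
Reversed: 'ncucn'
Compare pairs: s[0]='n' vs s[4]='n' (match), s[1]='c' vs s[3]='c' (match)
Palindrome: Yes


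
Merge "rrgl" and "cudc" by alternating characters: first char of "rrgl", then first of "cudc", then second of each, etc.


String 1: 'rrgl'
String 2: 'cudc'
Operation: alternate characters
Pairs: 'r'+'c', 'r'+'u', 'g'+'d', 'l'+'c'
Result: rcrugdlc
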